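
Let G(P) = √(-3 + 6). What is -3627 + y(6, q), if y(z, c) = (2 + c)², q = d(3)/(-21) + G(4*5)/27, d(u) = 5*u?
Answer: -43166957/11907 + 2*√3/21 ≈ -3625.2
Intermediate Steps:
G(P) = √3
q = -5/7 + √3/27 (q = (5*3)/(-21) + √3/27 = 15*(-1/21) + √3*(1/27) = -5/7 + √3/27 ≈ -0.65014)
-3627 + y(6, q) = -3627 + (2 + (-5/7 + √3/27))² = -3627 + (9/7 + √3/27)²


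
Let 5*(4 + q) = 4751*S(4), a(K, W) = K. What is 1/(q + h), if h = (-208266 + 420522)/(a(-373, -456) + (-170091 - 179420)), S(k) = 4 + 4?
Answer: 48595/369175892 ≈ 0.00013163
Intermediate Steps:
S(k) = 8
q = 37988/5 (q = -4 + (4751*8)/5 = -4 + (⅕)*38008 = -4 + 38008/5 = 37988/5 ≈ 7597.6)
h = -5896/9719 (h = (-208266 + 420522)/(-373 + (-170091 - 179420)) = 212256/(-373 - 349511) = 212256/(-349884) = 212256*(-1/349884) = -5896/9719 ≈ -0.60665)
1/(q + h) = 1/(37988/5 - 5896/9719) = 1/(369175892/48595) = 48595/369175892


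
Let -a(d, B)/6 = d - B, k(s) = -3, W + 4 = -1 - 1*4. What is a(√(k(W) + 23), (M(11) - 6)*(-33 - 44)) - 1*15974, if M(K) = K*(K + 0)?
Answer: -69104 - 12*√5 ≈ -69131.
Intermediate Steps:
W = -9 (W = -4 + (-1 - 1*4) = -4 + (-1 - 4) = -4 - 5 = -9)
M(K) = K² (M(K) = K*K = K²)
a(d, B) = -6*d + 6*B (a(d, B) = -6*(d - B) = -6*d + 6*B)
a(√(k(W) + 23), (M(11) - 6)*(-33 - 44)) - 1*15974 = (-6*√(-3 + 23) + 6*((11² - 6)*(-33 - 44))) - 1*15974 = (-12*√5 + 6*((121 - 6)*(-77))) - 15974 = (-12*√5 + 6*(115*(-77))) - 15974 = (-12*√5 + 6*(-8855)) - 15974 = (-12*√5 - 53130) - 15974 = (-53130 - 12*√5) - 15974 = -69104 - 12*√5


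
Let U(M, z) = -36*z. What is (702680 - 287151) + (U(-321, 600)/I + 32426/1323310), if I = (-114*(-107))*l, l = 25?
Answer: 558946534409044/1345144615 ≈ 4.1553e+5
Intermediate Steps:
I = 304950 (I = -114*(-107)*25 = 12198*25 = 304950)
(702680 - 287151) + (U(-321, 600)/I + 32426/1323310) = (702680 - 287151) + (-36*600/304950 + 32426/1323310) = 415529 + (-21600*1/304950 + 32426*(1/1323310)) = 415529 + (-144/2033 + 16213/661655) = 415529 - 62317291/1345144615 = 558946534409044/1345144615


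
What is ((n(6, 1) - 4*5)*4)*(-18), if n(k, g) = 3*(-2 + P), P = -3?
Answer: 2520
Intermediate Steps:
n(k, g) = -15 (n(k, g) = 3*(-2 - 3) = 3*(-5) = -15)
((n(6, 1) - 4*5)*4)*(-18) = ((-15 - 4*5)*4)*(-18) = ((-15 - 20)*4)*(-18) = -35*4*(-18) = -140*(-18) = 2520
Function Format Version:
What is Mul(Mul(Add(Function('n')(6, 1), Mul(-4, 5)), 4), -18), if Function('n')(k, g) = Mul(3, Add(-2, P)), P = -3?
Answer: 2520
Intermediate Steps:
Function('n')(k, g) = -15 (Function('n')(k, g) = Mul(3, Add(-2, -3)) = Mul(3, -5) = -15)
Mul(Mul(Add(Function('n')(6, 1), Mul(-4, 5)), 4), -18) = Mul(Mul(Add(-15, Mul(-4, 5)), 4), -18) = Mul(Mul(Add(-15, -20), 4), -18) = Mul(Mul(-35, 4), -18) = Mul(-140, -18) = 2520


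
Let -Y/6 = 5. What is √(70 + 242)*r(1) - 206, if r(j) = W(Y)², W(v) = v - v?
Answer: -206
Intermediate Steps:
Y = -30 (Y = -6*5 = -30)
W(v) = 0
r(j) = 0 (r(j) = 0² = 0)
√(70 + 242)*r(1) - 206 = √(70 + 242)*0 - 206 = √312*0 - 206 = (2*√78)*0 - 206 = 0 - 206 = -206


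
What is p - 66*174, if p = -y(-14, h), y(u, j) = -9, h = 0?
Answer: -11475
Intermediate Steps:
p = 9 (p = -1*(-9) = 9)
p - 66*174 = 9 - 66*174 = 9 - 11484 = -11475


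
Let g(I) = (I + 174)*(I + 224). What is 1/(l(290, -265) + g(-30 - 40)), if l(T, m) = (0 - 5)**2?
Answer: 1/16041 ≈ 6.2340e-5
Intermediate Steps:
l(T, m) = 25 (l(T, m) = (-5)**2 = 25)
g(I) = (174 + I)*(224 + I)
1/(l(290, -265) + g(-30 - 40)) = 1/(25 + (38976 + (-30 - 40)**2 + 398*(-30 - 40))) = 1/(25 + (38976 + (-70)**2 + 398*(-70))) = 1/(25 + (38976 + 4900 - 27860)) = 1/(25 + 16016) = 1/16041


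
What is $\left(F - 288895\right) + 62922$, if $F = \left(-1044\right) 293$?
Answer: $-531865$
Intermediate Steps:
$F = -305892$
$\left(F - 288895\right) + 62922 = \left(-305892 - 288895\right) + 62922 = -594787 + 62922 = -531865$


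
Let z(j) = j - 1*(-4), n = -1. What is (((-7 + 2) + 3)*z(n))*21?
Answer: -126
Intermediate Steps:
z(j) = 4 + j (z(j) = j + 4 = 4 + j)
(((-7 + 2) + 3)*z(n))*21 = (((-7 + 2) + 3)*(4 - 1))*21 = ((-5 + 3)*3)*21 = -2*3*21 = -6*21 = -126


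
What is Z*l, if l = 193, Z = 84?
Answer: 16212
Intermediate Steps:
Z*l = 84*193 = 16212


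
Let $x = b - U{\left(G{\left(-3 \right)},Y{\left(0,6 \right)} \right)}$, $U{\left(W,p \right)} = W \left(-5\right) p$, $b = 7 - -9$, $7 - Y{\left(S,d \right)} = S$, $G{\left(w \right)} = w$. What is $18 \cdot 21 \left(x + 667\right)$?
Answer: $218484$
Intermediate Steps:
$Y{\left(S,d \right)} = 7 - S$
$b = 16$ ($b = 7 + 9 = 16$)
$U{\left(W,p \right)} = - 5 W p$
$x = -89$ ($x = 16 - \left(-5\right) \left(-3\right) \left(7 - 0\right) = 16 - \left(-5\right) \left(-3\right) \left(7 + 0\right) = 16 - \left(-5\right) \left(-3\right) 7 = 16 - 105 = -89$)
$18 \cdot 21 \left(x + 667\right) = 18 \cdot 21 \left(-89 + 667\right) = 378 \cdot 578 = 218484$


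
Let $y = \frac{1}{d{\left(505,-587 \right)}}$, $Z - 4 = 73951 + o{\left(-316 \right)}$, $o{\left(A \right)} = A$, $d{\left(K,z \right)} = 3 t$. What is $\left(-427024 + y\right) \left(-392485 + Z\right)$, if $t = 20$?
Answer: $\frac{1361548889899}{10} \approx 1.3615 \cdot 10^{11}$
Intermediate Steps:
$d{\left(K,z \right)} = 60$ ($d{\left(K,z \right)} = 3 \cdot 20 = 60$)
$Z = 73639$ ($Z = 4 + \left(73951 - 316\right) = 4 + 73635 = 73639$)
$y = \frac{1}{60} \approx 0.016667$
$\left(-427024 + y\right) \left(-392485 + Z\right) = \left(-427024 + \frac{1}{60}\right) \left(-392485 + 73639\right) = \left(- \frac{25621439}{60}\right) \left(-318846\right) = \frac{1361548889899}{10}$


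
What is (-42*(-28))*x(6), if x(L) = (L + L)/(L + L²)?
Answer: 336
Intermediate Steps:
x(L) = 2*L/(L + L²) (x(L) = (2*L)/(L + L²) = 2*L/(L + L²))
(-42*(-28))*x(6) = (-42*(-28))*(2/(1 + 6)) = 1176*(2/7) = 336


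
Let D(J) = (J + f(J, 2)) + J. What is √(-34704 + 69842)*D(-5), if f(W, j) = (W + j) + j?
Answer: -11*√35138 ≈ -2062.0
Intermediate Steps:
f(W, j) = W + 2*j
D(J) = 4 + 3*J (D(J) = (J + (J + 2*2)) + J = (J + (J + 4)) + J = (J + (4 + J)) + J = (4 + 2*J) + J = 4 + 3*J)
√(-34704 + 69842)*D(-5) = √(-34704 + 69842)*(4 + 3*(-5)) = √35138*(4 - 15) = √35138*(-11) = -11*√35138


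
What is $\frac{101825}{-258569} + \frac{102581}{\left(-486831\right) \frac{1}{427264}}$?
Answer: $- \frac{11332913811449071}{125879404839} \approx -90030.0$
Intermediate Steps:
$\frac{101825}{-258569} + \frac{102581}{\left(-486831\right) \frac{1}{427264}} = 101825 \left(- \frac{1}{258569}\right) + \frac{102581}{\left(-486831\right) \frac{1}{427264}} = - \frac{101825}{258569} + \frac{102581}{- \frac{486831}{427264}} = - \frac{101825}{258569} + 102581 \left(- \frac{427264}{486831}\right) = - \frac{101825}{258569} - \frac{43829168384}{486831} = - \frac{11332913811449071}{125879404839}$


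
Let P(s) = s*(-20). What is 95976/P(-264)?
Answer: 3999/220 ≈ 18.177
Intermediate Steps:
P(s) = -20*s
95976/P(-264) = 95976/((-20*(-264))) = 95976/5280 = 95976*(1/5280) = 3999/220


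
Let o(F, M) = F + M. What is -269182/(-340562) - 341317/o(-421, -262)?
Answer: 58211725730/116301923 ≈ 500.52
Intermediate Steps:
-269182/(-340562) - 341317/o(-421, -262) = -269182/(-340562) - 341317/(-421 - 262) = -269182*(-1/340562) - 341317/(-683) = 134591/170281 - 341317*(-1/683) = 134591/170281 + 341317/683 = 58211725730/116301923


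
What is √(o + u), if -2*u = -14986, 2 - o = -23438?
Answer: 3*√3437 ≈ 175.88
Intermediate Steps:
o = 23440 (o = 2 - 1*(-23438) = 2 + 23438 = 23440)
u = 7493 (u = -½*(-14986) = 7493)
√(o + u) = √(23440 + 7493) = √30933 = 3*√3437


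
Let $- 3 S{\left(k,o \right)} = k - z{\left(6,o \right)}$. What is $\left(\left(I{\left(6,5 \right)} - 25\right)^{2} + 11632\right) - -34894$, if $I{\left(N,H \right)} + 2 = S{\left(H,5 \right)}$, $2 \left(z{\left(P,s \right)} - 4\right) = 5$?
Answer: $\frac{188913}{4} \approx 47228.0$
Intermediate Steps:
$z{\left(P,s \right)} = \frac{13}{2}$ ($z{\left(P,s \right)} = 4 + \frac{1}{2} \cdot 5 = 4 + \frac{5}{2} = \frac{13}{2}$)
$S{\left(k,o \right)} = \frac{13}{6} - \frac{k}{3}$ ($S{\left(k,o \right)} = - \frac{k - \frac{13}{2}}{3} = - \frac{- \frac{13}{2} + k}{3} = \frac{13}{6} - \frac{k}{3}$)
$I{\left(N,H \right)} = \frac{1}{6} - \frac{H}{3}$ ($I{\left(N,H \right)} = -2 - \left(- \frac{13}{6} + \frac{H}{3}\right) = \frac{1}{6} - \frac{H}{3}$)
$\left(\left(I{\left(6,5 \right)} - 25\right)^{2} + 11632\right) - -34894 = \left(\left(\left(\frac{1}{6} - \frac{5}{3}\right) - 25\right)^{2} + 11632\right) - -34894 = \left(\left(\left(\frac{1}{6} - \frac{5}{3}\right) - 25\right)^{2} + 11632\right) + 34894 = \left(\left(- \frac{3}{2} - 25\right)^{2} + 11632\right) + 34894 = \left(\left(- \frac{53}{2}\right)^{2} + 11632\right) + 34894 = \left(\frac{2809}{4} + 11632\right) + 34894 = \frac{49337}{4} + 34894 = \frac{188913}{4}$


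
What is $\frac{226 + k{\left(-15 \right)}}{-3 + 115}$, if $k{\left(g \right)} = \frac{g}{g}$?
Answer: $\frac{227}{112} \approx 2.0268$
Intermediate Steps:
$k{\left(g \right)} = 1$
$\frac{226 + k{\left(-15 \right)}}{-3 + 115} = \frac{226 + 1}{-3 + 115} = \frac{227}{112}$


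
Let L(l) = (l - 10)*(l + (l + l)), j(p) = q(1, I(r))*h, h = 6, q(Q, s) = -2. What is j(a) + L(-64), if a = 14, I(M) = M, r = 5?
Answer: 14196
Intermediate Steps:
j(p) = -12 (j(p) = -2*6 = -12)
L(l) = 3*l*(-10 + l) (L(l) = (-10 + l)*(l + 2*l) = (-10 + l)*(3*l) = 3*l*(-10 + l))
j(a) + L(-64) = -12 + 3*(-64)*(-10 - 64) = -12 + 3*(-64)*(-74) = -12 + 14208 = 14196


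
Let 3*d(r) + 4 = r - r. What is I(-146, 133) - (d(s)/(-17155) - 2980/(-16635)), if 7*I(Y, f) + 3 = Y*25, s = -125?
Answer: -208565426017/399522795 ≈ -522.04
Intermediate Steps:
d(r) = -4/3 (d(r) = -4/3 + (r - r)/3 = -4/3 + (⅓)*0 = -4/3 + 0 = -4/3)
I(Y, f) = -3/7 + 25*Y/7 (I(Y, f) = -3/7 + (Y*25)/7 = -3/7 + (25*Y)/7 = -3/7 + 25*Y/7)
I(-146, 133) - (d(s)/(-17155) - 2980/(-16635)) = (-3/7 + (25/7)*(-146)) - (-4/3/(-17155) - 2980/(-16635)) = (-3/7 - 3650/7) - (-4/3*(-1/17155) - 2980*(-1/16635)) = -3653/7 - (4/51465 + 596/3327) = -3653/7 - 1*10228816/57074685 = -3653/7 - 10228816/57074685 = -208565426017/399522795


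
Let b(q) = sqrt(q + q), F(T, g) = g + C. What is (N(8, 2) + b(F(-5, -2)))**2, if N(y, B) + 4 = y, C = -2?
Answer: 8 + 16*I*sqrt(2) ≈ 8.0 + 22.627*I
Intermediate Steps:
F(T, g) = -2 + g (F(T, g) = g - 2 = -2 + g)
N(y, B) = -4 + y
b(q) = sqrt(2)*sqrt(q) (b(q) = sqrt(2*q) = sqrt(2)*sqrt(q))
(N(8, 2) + b(F(-5, -2)))**2 = ((-4 + 8) + sqrt(2)*sqrt(-2 - 2))**2 = (4 + sqrt(2)*sqrt(-4))**2 = (4 + sqrt(2)*(2*I))**2 = (4 + 2*I*sqrt(2))**2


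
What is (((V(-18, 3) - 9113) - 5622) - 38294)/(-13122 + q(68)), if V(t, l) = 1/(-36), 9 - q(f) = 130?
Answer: 1909045/476748 ≈ 4.0043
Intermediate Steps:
q(f) = -121 (q(f) = 9 - 1*130 = 9 - 130 = -121)
V(t, l) = -1/36
(((V(-18, 3) - 9113) - 5622) - 38294)/(-13122 + q(68)) = (((-1/36 - 9113) - 5622) - 38294)/(-13122 - 121) = ((-328069/36 - 5622) - 38294)/(-13243) = (-530461/36 - 38294)*(-1/13243) = -1909045/36*(-1/13243) = 1909045/476748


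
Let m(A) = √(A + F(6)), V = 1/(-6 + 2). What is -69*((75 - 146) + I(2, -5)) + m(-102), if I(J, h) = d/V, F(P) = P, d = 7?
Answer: 6831 + 4*I*√6 ≈ 6831.0 + 9.798*I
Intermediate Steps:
V = -¼ (V = 1/(-4) = -¼ ≈ -0.25000)
I(J, h) = -28 (I(J, h) = 7/(-¼) = 7*(-4) = -28)
m(A) = √(6 + A) (m(A) = √(A + 6) = √(6 + A))
-69*((75 - 146) + I(2, -5)) + m(-102) = -69*((75 - 146) - 28) + √(6 - 102) = -69*(-71 - 28) + √(-96) = -69*(-99) + 4*I*√6 = 6831 + 4*I*√6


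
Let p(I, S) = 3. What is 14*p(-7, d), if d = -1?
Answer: 42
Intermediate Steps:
14*p(-7, d) = 14*3 = 42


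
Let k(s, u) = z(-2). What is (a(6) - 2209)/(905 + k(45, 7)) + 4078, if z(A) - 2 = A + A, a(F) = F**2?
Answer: 3680261/903 ≈ 4075.6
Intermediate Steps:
z(A) = 2 + 2*A (z(A) = 2 + (A + A) = 2 + 2*A)
k(s, u) = -2 (k(s, u) = 2 + 2*(-2) = 2 - 4 = -2)
(a(6) - 2209)/(905 + k(45, 7)) + 4078 = (6**2 - 2209)/(905 - 2) + 4078 = (36 - 2209)/903 + 4078 = -2173*1/903 + 4078 = -2173/903 + 4078 = 3680261/903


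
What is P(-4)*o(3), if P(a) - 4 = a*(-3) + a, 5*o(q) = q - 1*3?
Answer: 0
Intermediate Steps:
o(q) = -⅗ + q/5 (o(q) = (q - 1*3)/5 = (q - 3)/5 = (-3 + q)/5 = -⅗ + q/5)
P(a) = 4 - 2*a (P(a) = 4 + (a*(-3) + a) = 4 + (-3*a + a) = 4 - 2*a)
P(-4)*o(3) = (4 - 2*(-4))*(-⅗ + (⅕)*3) = (4 + 8)*(-⅗ + ⅗) = 12*0 = 0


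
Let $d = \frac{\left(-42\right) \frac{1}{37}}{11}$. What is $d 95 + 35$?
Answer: $\frac{10255}{407} \approx 25.197$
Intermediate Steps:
$d = - \frac{42}{407}$ ($d = \left(-42\right) \frac{1}{37} \cdot \frac{1}{11} = \left(- \frac{42}{37}\right) \frac{1}{11} = - \frac{42}{407} \approx -0.10319$)
$d 95 + 35 = \left(- \frac{42}{407}\right) 95 + 35 = - \frac{3990}{407} + 35 = \frac{10255}{407}$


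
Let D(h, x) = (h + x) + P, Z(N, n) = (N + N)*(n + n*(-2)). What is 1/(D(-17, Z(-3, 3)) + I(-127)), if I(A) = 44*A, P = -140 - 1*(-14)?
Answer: -1/5713 ≈ -0.00017504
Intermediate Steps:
P = -126 (P = -140 + 14 = -126)
Z(N, n) = -2*N*n (Z(N, n) = (2*N)*(n - 2*n) = (2*N)*(-n) = -2*N*n)
D(h, x) = -126 + h + x (D(h, x) = (h + x) - 126 = -126 + h + x)
1/(D(-17, Z(-3, 3)) + I(-127)) = 1/((-126 - 17 - 2*(-3)*3) + 44*(-127)) = 1/((-126 - 17 + 18) - 5588) = 1/(-125 - 5588) = 1/(-5713) = -1/5713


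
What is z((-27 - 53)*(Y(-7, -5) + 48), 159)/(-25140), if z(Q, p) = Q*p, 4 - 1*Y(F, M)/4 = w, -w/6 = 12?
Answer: 74624/419 ≈ 178.10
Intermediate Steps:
w = -72 (w = -6*12 = -72)
Y(F, M) = 304 (Y(F, M) = 16 - 4*(-72) = 16 + 288 = 304)
z((-27 - 53)*(Y(-7, -5) + 48), 159)/(-25140) = (((-27 - 53)*(304 + 48))*159)/(-25140) = (-80*352*159)*(-1/25140) = -28160*159*(-1/25140) = -4477440*(-1/25140) = 74624/419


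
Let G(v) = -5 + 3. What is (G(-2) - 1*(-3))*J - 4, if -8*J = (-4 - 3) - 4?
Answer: -21/8 ≈ -2.6250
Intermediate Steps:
J = 11/8 (J = -((-4 - 3) - 4)/8 = -(-7 - 4)/8 = -⅛*(-11) = 11/8 ≈ 1.3750)
G(v) = -2
(G(-2) - 1*(-3))*J - 4 = (-2 - 1*(-3))*(11/8) - 4 = (-2 + 3)*(11/8) - 4 = 1*(11/8) - 4 = 11/8 - 4 = -21/8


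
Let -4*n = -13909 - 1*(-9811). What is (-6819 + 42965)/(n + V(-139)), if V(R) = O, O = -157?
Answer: 72292/1735 ≈ 41.667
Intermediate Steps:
V(R) = -157
n = 2049/2 (n = -(-13909 - 1*(-9811))/4 = -(-13909 + 9811)/4 = -¼*(-4098) = 2049/2 ≈ 1024.5)
(-6819 + 42965)/(n + V(-139)) = (-6819 + 42965)/(2049/2 - 157) = 36146/(1735/2) = 36146*(2/1735) = 72292/1735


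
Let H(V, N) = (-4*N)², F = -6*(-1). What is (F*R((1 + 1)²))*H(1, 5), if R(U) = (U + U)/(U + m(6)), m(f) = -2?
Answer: 9600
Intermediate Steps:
R(U) = 2*U/(-2 + U) (R(U) = (U + U)/(U - 2) = (2*U)/(-2 + U) = 2*U/(-2 + U))
F = 6
H(V, N) = 16*N²
(F*R((1 + 1)²))*H(1, 5) = (6*(2*(1 + 1)²/(-2 + (1 + 1)²)))*(16*5²) = (6*(2*2²/(-2 + 2²)))*(16*25) = (6*(2*4/(-2 + 4)))*400 = (6*(2*4/2))*400 = (6*(2*4*(½)))*400 = (6*4)*400 = 24*400 = 9600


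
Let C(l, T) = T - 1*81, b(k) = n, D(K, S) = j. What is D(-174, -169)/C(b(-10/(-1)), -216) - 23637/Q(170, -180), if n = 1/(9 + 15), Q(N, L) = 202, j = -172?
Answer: -6985445/59994 ≈ -116.44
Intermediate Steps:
D(K, S) = -172
n = 1/24 ≈ 0.041667
b(k) = 1/24
C(l, T) = -81 + T (C(l, T) = T - 81 = -81 + T)
D(-174, -169)/C(b(-10/(-1)), -216) - 23637/Q(170, -180) = -172/(-81 - 216) - 23637/202 = -172/(-297) - 23637*1/202 = -172*(-1/297) - 23637/202 = 172/297 - 23637/202 = -6985445/59994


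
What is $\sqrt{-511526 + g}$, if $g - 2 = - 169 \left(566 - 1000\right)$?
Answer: $i \sqrt{438178} \approx 661.95 i$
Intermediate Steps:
$g = 73348$ ($g = 2 - 169 \left(566 - 1000\right) = 2 - -73346 = 2 + 73346 = 73348$)
$\sqrt{-511526 + g} = \sqrt{-511526 + 73348} = \sqrt{-438178} = i \sqrt{438178}$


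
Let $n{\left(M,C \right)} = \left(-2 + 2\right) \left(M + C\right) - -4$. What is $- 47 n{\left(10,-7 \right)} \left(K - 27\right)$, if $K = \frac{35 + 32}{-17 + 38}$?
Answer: $\frac{94000}{21} \approx 4476.2$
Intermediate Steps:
$K = \frac{67}{21} \approx 3.1905$
$n{\left(M,C \right)} = 4$ ($n{\left(M,C \right)} = 0 \left(C + M\right) + 4 = 0 + 4 = 4$)
$- 47 n{\left(10,-7 \right)} \left(K - 27\right) = \left(-47\right) 4 \left(\frac{67}{21} - 27\right) = - 188 \left(\frac{67}{21} - 27\right) = \left(-188\right) \left(- \frac{500}{21}\right) = \frac{94000}{21}$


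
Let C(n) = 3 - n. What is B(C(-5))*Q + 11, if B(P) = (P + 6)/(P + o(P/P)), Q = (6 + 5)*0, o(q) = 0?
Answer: 11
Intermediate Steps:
Q = 0 (Q = 11*0 = 0)
B(P) = (6 + P)/P (B(P) = (P + 6)/(P + 0) = (6 + P)/P)
B(C(-5))*Q + 11 = ((6 + (3 - 1*(-5)))/(3 - 1*(-5)))*0 + 11 = ((6 + (3 + 5))/(3 + 5))*0 + 11 = ((6 + 8)/8)*0 + 11 = ((⅛)*14)*0 + 11 = (7/4)*0 + 11 = 0 + 11 = 11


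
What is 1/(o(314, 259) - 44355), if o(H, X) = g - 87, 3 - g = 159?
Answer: -1/44598 ≈ -2.2423e-5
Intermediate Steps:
g = -156 (g = 3 - 1*159 = 3 - 159 = -156)
o(H, X) = -243 (o(H, X) = -156 - 87 = -243)
1/(o(314, 259) - 44355) = 1/(-243 - 44355) = 1/(-44598) = -1/44598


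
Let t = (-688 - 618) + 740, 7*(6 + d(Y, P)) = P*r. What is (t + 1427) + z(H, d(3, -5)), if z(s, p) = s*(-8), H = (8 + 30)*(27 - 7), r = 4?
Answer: -5219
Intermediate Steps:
d(Y, P) = -6 + 4*P/7 (d(Y, P) = -6 + (P*4)/7 = -6 + (4*P)/7 = -6 + 4*P/7)
t = -566 (t = -1306 + 740 = -566)
H = 760 (H = 38*20 = 760)
z(s, p) = -8*s
(t + 1427) + z(H, d(3, -5)) = (-566 + 1427) - 8*760 = 861 - 6080 = -5219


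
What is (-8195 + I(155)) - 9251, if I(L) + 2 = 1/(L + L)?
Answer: -5408879/310 ≈ -17448.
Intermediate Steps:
I(L) = -2 + 1/(2*L) (I(L) = -2 + 1/(L + L) = -2 + 1/(2*L))
(-8195 + I(155)) - 9251 = (-8195 + (-2 + (1/2)/155)) - 9251 = (-8195 + (-2 + (1/2)*(1/155))) - 9251 = (-8195 + (-2 + 1/310)) - 9251 = (-8195 - 619/310) - 9251 = -2541069/310 - 9251 = -5408879/310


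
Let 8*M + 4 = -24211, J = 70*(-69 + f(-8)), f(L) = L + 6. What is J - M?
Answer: -15545/8 ≈ -1943.1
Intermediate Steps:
f(L) = 6 + L
J = -4970 (J = 70*(-69 + (6 - 8)) = 70*(-69 - 2) = 70*(-71) = -4970)
M = -24215/8 (M = -½ + (⅛)*(-24211) = -½ - 24211/8 = -24215/8 ≈ -3026.9)
J - M = -4970 - 1*(-24215/8) = -4970 + 24215/8 = -15545/8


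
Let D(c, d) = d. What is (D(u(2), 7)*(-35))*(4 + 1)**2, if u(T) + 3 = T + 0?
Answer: -6125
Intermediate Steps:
u(T) = -3 + T (u(T) = -3 + (T + 0) = -3 + T)
(D(u(2), 7)*(-35))*(4 + 1)**2 = (7*(-35))*(4 + 1)**2 = -245*5**2 = -245*25 = -6125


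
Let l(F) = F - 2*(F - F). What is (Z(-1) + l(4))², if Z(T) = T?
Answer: 9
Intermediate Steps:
l(F) = F (l(F) = F - 2*0 = F + 0 = F)
(Z(-1) + l(4))² = (-1 + 4)² = 3² = 9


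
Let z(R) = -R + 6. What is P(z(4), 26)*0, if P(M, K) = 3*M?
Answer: 0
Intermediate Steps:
z(R) = 6 - R
P(z(4), 26)*0 = (3*(6 - 1*4))*0 = (3*(6 - 4))*0 = (3*2)*0 = 6*0 = 0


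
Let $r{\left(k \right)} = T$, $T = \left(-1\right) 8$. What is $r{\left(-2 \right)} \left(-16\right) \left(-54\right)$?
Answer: $-6912$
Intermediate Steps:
$T = -8$
$r{\left(k \right)} = -8$
$r{\left(-2 \right)} \left(-16\right) \left(-54\right) = \left(-8\right) \left(-16\right) \left(-54\right) = 128 \left(-54\right) = -6912$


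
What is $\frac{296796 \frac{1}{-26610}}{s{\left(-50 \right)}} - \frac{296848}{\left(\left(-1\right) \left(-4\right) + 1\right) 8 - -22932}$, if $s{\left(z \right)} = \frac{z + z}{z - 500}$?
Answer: $- \frac{1891588029}{25470205} \approx -74.267$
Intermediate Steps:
$s{\left(z \right)} = \frac{2 z}{-500 + z}$
$\frac{296796 \frac{1}{-26610}}{s{\left(-50 \right)}} - \frac{296848}{\left(\left(-1\right) \left(-4\right) + 1\right) 8 - -22932} = \frac{296796 \frac{1}{-26610}}{2 \left(-50\right) \frac{1}{-500 - 50}} - \frac{296848}{\left(\left(-1\right) \left(-4\right) + 1\right) 8 - -22932} = \frac{296796 \left(- \frac{1}{26610}\right)}{2 \left(-50\right) \frac{1}{-550}} - \frac{296848}{\left(4 + 1\right) 8 + 22932} = - \frac{49466}{4435 \cdot 2 \left(-50\right) \left(- \frac{1}{550}\right)} - \frac{296848}{5 \cdot 8 + 22932} = - \frac{49466}{4435 \cdot \frac{2}{11}} - \frac{296848}{40 + 22932} = \left(- \frac{49466}{4435}\right) \frac{11}{2} - \frac{296848}{22972} = - \frac{272063}{4435} - \frac{74212}{5743} = - \frac{1891588029}{25470205}$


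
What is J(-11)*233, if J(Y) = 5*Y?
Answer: -12815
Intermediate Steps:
J(-11)*233 = (5*(-11))*233 = -55*233 = -12815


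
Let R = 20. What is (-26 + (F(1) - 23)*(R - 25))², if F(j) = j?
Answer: 7056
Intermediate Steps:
(-26 + (F(1) - 23)*(R - 25))² = (-26 + (1 - 23)*(20 - 25))² = (-26 - 22*(-5))² = (-26 + 110)² = 84² = 7056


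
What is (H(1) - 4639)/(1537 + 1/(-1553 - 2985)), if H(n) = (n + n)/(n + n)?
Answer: -21047244/6974905 ≈ -3.0176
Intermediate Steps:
H(n) = 1 (H(n) = (2*n)/((2*n)) = (2*n)*(1/(2*n)) = 1)
(H(1) - 4639)/(1537 + 1/(-1553 - 2985)) = (1 - 4639)/(1537 + 1/(-1553 - 2985)) = -4638/(1537 + 1/(-4538)) = -4638/(1537 - 1/4538) = -4638/6974905/4538 = -4638*4538/6974905 = -21047244/6974905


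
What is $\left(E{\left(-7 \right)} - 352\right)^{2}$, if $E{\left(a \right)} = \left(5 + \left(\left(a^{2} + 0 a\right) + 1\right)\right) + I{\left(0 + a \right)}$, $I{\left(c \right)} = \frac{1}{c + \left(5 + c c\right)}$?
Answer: $\frac{194825764}{2209} \approx 88196.0$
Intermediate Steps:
$I{\left(c \right)} = \frac{1}{5 + c + c^{2}}$ ($I{\left(c \right)} = \frac{1}{c + \left(5 + c^{2}\right)} = \frac{1}{5 + c + c^{2}}$)
$E{\left(a \right)} = 6 + a^{2} + \frac{1}{5 + a + a^{2}}$ ($E{\left(a \right)} = \left(5 + \left(\left(a^{2} + 0 a\right) + 1\right)\right) + \frac{1}{5 + \left(0 + a\right) + \left(0 + a\right)^{2}} = \left(5 + \left(\left(a^{2} + 0\right) + 1\right)\right) + \frac{1}{5 + a + a^{2}} = \left(5 + \left(a^{2} + 1\right)\right) + \frac{1}{5 + a + a^{2}} = \left(5 + \left(1 + a^{2}\right)\right) + \frac{1}{5 + a + a^{2}} = \left(6 + a^{2}\right) + \frac{1}{5 + a + a^{2}} = 6 + a^{2} + \frac{1}{5 + a + a^{2}}$)
$\left(E{\left(-7 \right)} - 352\right)^{2} = \left(\frac{1 + \left(6 + \left(-7\right)^{2}\right) \left(5 - 7 + \left(-7\right)^{2}\right)}{5 - 7 + \left(-7\right)^{2}} - 352\right)^{2} = \left(\frac{1 + \left(6 + 49\right) \left(5 - 7 + 49\right)}{5 - 7 + 49} - 352\right)^{2} = \left(\frac{1 + 55 \cdot 47}{47} - 352\right)^{2} = \left(\frac{1 + 2585}{47} - 352\right)^{2} = \left(\frac{1}{47} \cdot 2586 - 352\right)^{2} = \left(\frac{2586}{47} - 352\right)^{2} = \left(- \frac{13958}{47}\right)^{2} = \frac{194825764}{2209}$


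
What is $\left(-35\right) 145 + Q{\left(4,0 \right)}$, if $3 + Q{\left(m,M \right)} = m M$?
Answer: $-5078$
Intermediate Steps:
$Q{\left(m,M \right)} = -3 + M m$ ($Q{\left(m,M \right)} = -3 + m M = -3 + M m$)
$\left(-35\right) 145 + Q{\left(4,0 \right)} = \left(-35\right) 145 + \left(-3 + 0 \cdot 4\right) = -5075 + \left(-3 + 0\right) = -5075 - 3 = -5078$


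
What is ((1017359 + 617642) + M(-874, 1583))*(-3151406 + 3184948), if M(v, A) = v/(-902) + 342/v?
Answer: 568868005324830/10373 ≈ 5.4841e+10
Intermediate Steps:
M(v, A) = 342/v - v/902 (M(v, A) = v*(-1/902) + 342/v = -v/902 + 342/v = 342/v - v/902)
((1017359 + 617642) + M(-874, 1583))*(-3151406 + 3184948) = ((1017359 + 617642) + (342/(-874) - 1/902*(-874)))*(-3151406 + 3184948) = (1635001 + (342*(-1/874) + 437/451))*33542 = (1635001 + (-9/23 + 437/451))*33542 = (1635001 + 5992/10373)*33542 = (16959871365/10373)*33542 = 568868005324830/10373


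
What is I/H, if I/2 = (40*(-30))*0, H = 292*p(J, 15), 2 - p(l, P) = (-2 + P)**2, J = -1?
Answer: 0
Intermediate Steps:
p(l, P) = 2 - (-2 + P)**2
H = -48764 (H = 292*(2 - (-2 + 15)**2) = 292*(2 - 1*13**2) = 292*(2 - 1*169) = 292*(2 - 169) = 292*(-167) = -48764)
I = 0 (I = 2*((40*(-30))*0) = 2*(-1200*0) = 2*0 = 0)
I/H = 0/(-48764) = 0*(-1/48764) = 0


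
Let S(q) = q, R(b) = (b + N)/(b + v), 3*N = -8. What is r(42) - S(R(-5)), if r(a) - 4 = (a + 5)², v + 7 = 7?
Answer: 33172/15 ≈ 2211.5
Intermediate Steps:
N = -8/3 (N = (⅓)*(-8) = -8/3 ≈ -2.6667)
v = 0 (v = -7 + 7 = 0)
R(b) = (-8/3 + b)/b (R(b) = (b - 8/3)/(b + 0) = (-8/3 + b)/b)
r(a) = 4 + (5 + a)² (r(a) = 4 + (a + 5)² = 4 + (5 + a)²)
r(42) - S(R(-5)) = (4 + (5 + 42)²) - (-8/3 - 5)/(-5) = (4 + 47²) - (-1)*(-23)/(5*3) = (4 + 2209) - 1*23/15 = 2213 - 23/15 = 33172/15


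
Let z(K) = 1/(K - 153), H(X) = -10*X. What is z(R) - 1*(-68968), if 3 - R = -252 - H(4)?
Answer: 4276017/62 ≈ 68968.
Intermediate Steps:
R = 215 (R = 3 - (-252 - (-10)*4) = 3 - (-252 - 1*(-40)) = 3 - (-252 + 40) = 3 - 1*(-212) = 3 + 212 = 215)
z(K) = 1/(-153 + K)
z(R) - 1*(-68968) = 1/(-153 + 215) - 1*(-68968) = 1/62 + 68968 = 4276017/62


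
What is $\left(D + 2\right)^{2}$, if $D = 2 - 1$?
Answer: $9$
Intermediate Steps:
$D = 1$
$\left(D + 2\right)^{2} = \left(1 + 2\right)^{2} = 3^{2} = 9$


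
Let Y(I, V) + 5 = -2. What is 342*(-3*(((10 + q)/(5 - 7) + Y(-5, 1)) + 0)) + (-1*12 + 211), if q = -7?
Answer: 8920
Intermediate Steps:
Y(I, V) = -7 (Y(I, V) = -5 - 2 = -7)
342*(-3*(((10 + q)/(5 - 7) + Y(-5, 1)) + 0)) + (-1*12 + 211) = 342*(-3*(((10 - 7)/(5 - 7) - 7) + 0)) + (-1*12 + 211) = 342*(-3*((3/(-2) - 7) + 0)) + (-12 + 211) = 342*(-3*((3*(-½) - 7) + 0)) + 199 = 342*(-3*((-3/2 - 7) + 0)) + 199 = 342*(-3*(-17/2 + 0)) + 199 = 342*(-3*(-17/2)) + 199 = 342*(51/2) + 199 = 8721 + 199 = 8920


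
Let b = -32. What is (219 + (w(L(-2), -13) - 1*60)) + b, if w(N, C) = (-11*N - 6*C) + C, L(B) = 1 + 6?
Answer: 115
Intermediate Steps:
L(B) = 7
w(N, C) = -11*N - 5*C
(219 + (w(L(-2), -13) - 1*60)) + b = (219 + ((-11*7 - 5*(-13)) - 1*60)) - 32 = (219 + ((-77 + 65) - 60)) - 32 = (219 + (-12 - 60)) - 32 = (219 - 72) - 32 = 147 - 32 = 115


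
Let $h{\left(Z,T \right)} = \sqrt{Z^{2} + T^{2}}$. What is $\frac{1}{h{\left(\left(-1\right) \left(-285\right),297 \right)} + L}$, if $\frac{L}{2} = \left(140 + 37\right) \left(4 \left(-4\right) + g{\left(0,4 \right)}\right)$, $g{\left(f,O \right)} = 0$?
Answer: $- \frac{944}{5318577} - \frac{\sqrt{18826}}{10637154} \approx -0.00019039$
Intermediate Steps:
$h{\left(Z,T \right)} = \sqrt{T^{2} + Z^{2}}$
$L = -5664$ ($L = 2 \left(140 + 37\right) \left(4 \left(-4\right) + 0\right) = 2 \cdot 177 \left(-16 + 0\right) = 2 \cdot 177 \left(-16\right) = 2 \left(-2832\right) = -5664$)
$\frac{1}{h{\left(\left(-1\right) \left(-285\right),297 \right)} + L} = \frac{1}{\sqrt{297^{2} + \left(\left(-1\right) \left(-285\right)\right)^{2}} - 5664} = \frac{1}{\sqrt{88209 + 285^{2}} - 5664} = \frac{1}{\sqrt{88209 + 81225} - 5664} = \frac{1}{\sqrt{169434} - 5664} = \frac{1}{3 \sqrt{18826} - 5664} = \frac{1}{-5664 + 3 \sqrt{18826}}$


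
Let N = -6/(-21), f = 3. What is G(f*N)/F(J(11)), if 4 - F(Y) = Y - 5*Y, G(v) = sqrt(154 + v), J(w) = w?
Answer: sqrt(1897)/168 ≈ 0.25925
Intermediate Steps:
N = 2/7 (N = -6*(-1/21) = 2/7 ≈ 0.28571)
F(Y) = 4 + 4*Y (F(Y) = 4 - (Y - 5*Y) = 4 - (-4)*Y = 4 + 4*Y)
G(f*N)/F(J(11)) = sqrt(154 + 3*(2/7))/(4 + 4*11) = sqrt(154 + 6/7)/(4 + 44) = sqrt(1084/7)/48 = (2*sqrt(1897)/7)*(1/48) = sqrt(1897)/168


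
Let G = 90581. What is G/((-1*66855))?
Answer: -90581/66855 ≈ -1.3549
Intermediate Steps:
G/((-1*66855)) = 90581/((-1*66855)) = 90581/(-66855) = 90581*(-1/66855) = -90581/66855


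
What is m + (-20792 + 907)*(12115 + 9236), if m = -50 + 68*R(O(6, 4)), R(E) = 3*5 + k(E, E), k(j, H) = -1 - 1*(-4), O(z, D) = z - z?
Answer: -424563461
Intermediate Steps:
O(z, D) = 0
k(j, H) = 3 (k(j, H) = -1 + 4 = 3)
R(E) = 18 (R(E) = 3*5 + 3 = 15 + 3 = 18)
m = 1174 (m = -50 + 68*18 = -50 + 1224 = 1174)
m + (-20792 + 907)*(12115 + 9236) = 1174 + (-20792 + 907)*(12115 + 9236) = 1174 - 19885*21351 = 1174 - 424564635 = -424563461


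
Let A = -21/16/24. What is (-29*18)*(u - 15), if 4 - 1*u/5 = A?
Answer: -176175/64 ≈ -2752.7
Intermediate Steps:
A = -7/128 (A = -21*1/16*(1/24) = -21/16*1/24 = -7/128 ≈ -0.054688)
u = 2595/128 (u = 20 - 5*(-7/128) = 20 + 35/128 = 2595/128 ≈ 20.273)
(-29*18)*(u - 15) = (-29*18)*(2595/128 - 15) = -522*675/128 = -176175/64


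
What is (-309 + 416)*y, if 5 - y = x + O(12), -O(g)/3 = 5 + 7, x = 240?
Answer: -21293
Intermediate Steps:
O(g) = -36 (O(g) = -3*(5 + 7) = -3*12 = -36)
y = -199 (y = 5 - (240 - 36) = 5 - 1*204 = 5 - 204 = -199)
(-309 + 416)*y = (-309 + 416)*(-199) = 107*(-199) = -21293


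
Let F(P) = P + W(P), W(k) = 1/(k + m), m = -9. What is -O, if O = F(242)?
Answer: -56387/233 ≈ -242.00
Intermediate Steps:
W(k) = 1/(-9 + k) (W(k) = 1/(k - 9) = 1/(-9 + k))
F(P) = P + 1/(-9 + P)
O = 56387/233 (O = (1 + 242*(-9 + 242))/(-9 + 242) = (1 + 242*233)/233 = (1 + 56386)/233 = (1/233)*56387 = 56387/233 ≈ 242.00)
-O = -1*56387/233 = -56387/233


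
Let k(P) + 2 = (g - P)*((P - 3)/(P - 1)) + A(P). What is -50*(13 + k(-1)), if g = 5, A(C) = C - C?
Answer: -1150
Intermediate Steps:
A(C) = 0
k(P) = -2 + (-3 + P)*(5 - P)/(-1 + P) (k(P) = -2 + ((5 - P)*((P - 3)/(P - 1)) + 0) = -2 + ((5 - P)*((-3 + P)/(-1 + P)) + 0) = -2 + ((-3 + P)*(5 - P)/(-1 + P) + 0) = -2 + (-3 + P)*(5 - P)/(-1 + P))
-50*(13 + k(-1)) = -50*(13 + (-13 - 1*(-1)² + 6*(-1))/(-1 - 1)) = -50*(13 + (-13 - 1*1 - 6)/(-2)) = -50*(13 - (-13 - 1 - 6)/2) = -50*(13 - ½*(-20)) = -50*(13 + 10) = -50*23 = -1150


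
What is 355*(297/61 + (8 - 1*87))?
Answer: -1605310/61 ≈ -26317.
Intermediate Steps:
355*(297/61 + (8 - 1*87)) = 355*(297*(1/61) + (8 - 87)) = 355*(297/61 - 79) = 355*(-4522/61) = -1605310/61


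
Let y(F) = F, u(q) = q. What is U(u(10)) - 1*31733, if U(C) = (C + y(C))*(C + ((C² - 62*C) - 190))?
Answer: -45733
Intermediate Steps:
U(C) = 2*C*(-190 + C² - 61*C) (U(C) = (C + C)*(C + ((C² - 62*C) - 190)) = (2*C)*(C + (-190 + C² - 62*C)) = (2*C)*(-190 + C² - 61*C) = 2*C*(-190 + C² - 61*C))
U(u(10)) - 1*31733 = 2*10*(-190 + 10² - 61*10) - 1*31733 = 2*10*(-190 + 100 - 610) - 31733 = 2*10*(-700) - 31733 = -14000 - 31733 = -45733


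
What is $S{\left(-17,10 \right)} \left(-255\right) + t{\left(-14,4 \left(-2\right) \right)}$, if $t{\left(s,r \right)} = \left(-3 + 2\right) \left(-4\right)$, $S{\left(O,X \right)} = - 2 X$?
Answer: $5104$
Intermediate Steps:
$t{\left(s,r \right)} = 4$ ($t{\left(s,r \right)} = \left(-1\right) \left(-4\right) = 4$)
$S{\left(-17,10 \right)} \left(-255\right) + t{\left(-14,4 \left(-2\right) \right)} = \left(-2\right) 10 \left(-255\right) + 4 = \left(-20\right) \left(-255\right) + 4 = 5100 + 4 = 5104$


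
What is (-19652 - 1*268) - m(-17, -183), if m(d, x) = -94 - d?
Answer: -19843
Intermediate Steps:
(-19652 - 1*268) - m(-17, -183) = (-19652 - 1*268) - (-94 - 1*(-17)) = (-19652 - 268) - (-94 + 17) = -19920 - 1*(-77) = -19920 + 77 = -19843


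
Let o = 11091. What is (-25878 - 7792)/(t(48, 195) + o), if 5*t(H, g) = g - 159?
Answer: -168350/55491 ≈ -3.0338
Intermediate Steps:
t(H, g) = -159/5 + g/5 (t(H, g) = (g - 159)/5 = (-159 + g)/5 = -159/5 + g/5)
(-25878 - 7792)/(t(48, 195) + o) = (-25878 - 7792)/((-159/5 + (1/5)*195) + 11091) = -33670/((-159/5 + 39) + 11091) = -33670/(36/5 + 11091) = -33670/55491/5 = -33670*5/55491 = -168350/55491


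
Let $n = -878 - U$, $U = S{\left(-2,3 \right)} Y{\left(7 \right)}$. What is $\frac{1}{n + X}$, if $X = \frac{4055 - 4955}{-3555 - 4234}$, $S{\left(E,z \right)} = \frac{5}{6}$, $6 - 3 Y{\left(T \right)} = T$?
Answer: $- \frac{140202}{123042211} \approx -0.0011395$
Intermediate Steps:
$Y{\left(T \right)} = 2 - \frac{T}{3}$
$S{\left(E,z \right)} = \frac{5}{6}$ ($S{\left(E,z \right)} = 5 \cdot \frac{1}{6} = \frac{5}{6}$)
$U = - \frac{5}{18}$ ($U = \frac{5 \left(2 - \frac{7}{3}\right)}{6} = \frac{5}{6} \left(- \frac{1}{3}\right) = - \frac{5}{18} \approx -0.27778$)
$n = - \frac{15799}{18}$ ($n = -878 - - \frac{5}{18} = -878 + \frac{5}{18} = - \frac{15799}{18} \approx -877.72$)
$X = \frac{900}{7789}$ ($X = - \frac{900}{-7789} = \left(-900\right) \left(- \frac{1}{7789}\right) = \frac{900}{7789} \approx 0.11555$)
$\frac{1}{n + X} = \frac{1}{- \frac{15799}{18} + \frac{900}{7789}} = \frac{1}{- \frac{123042211}{140202}} = - \frac{140202}{123042211}$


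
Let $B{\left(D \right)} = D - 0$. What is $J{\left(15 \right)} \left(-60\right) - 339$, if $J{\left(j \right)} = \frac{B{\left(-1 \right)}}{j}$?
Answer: $-335$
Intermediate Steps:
$B{\left(D \right)} = D$ ($B{\left(D \right)} = D + 0 = D$)
$J{\left(j \right)} = - \frac{1}{j}$
$J{\left(15 \right)} \left(-60\right) - 339 = - \frac{1}{15} \left(-60\right) - 339 = \left(-1\right) \frac{1}{15} \left(-60\right) - 339 = \left(- \frac{1}{15}\right) \left(-60\right) - 339 = 4 - 339 = -335$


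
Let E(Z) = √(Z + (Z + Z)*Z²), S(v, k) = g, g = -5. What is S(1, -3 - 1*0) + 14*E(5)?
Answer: -5 + 14*√255 ≈ 218.56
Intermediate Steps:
S(v, k) = -5
E(Z) = √(Z + 2*Z³) (E(Z) = √(Z + (2*Z)*Z²) = √(Z + 2*Z³))
S(1, -3 - 1*0) + 14*E(5) = -5 + 14*√(5 + 2*5³) = -5 + 14*√(5 + 2*125) = -5 + 14*√(5 + 250) = -5 + 14*√255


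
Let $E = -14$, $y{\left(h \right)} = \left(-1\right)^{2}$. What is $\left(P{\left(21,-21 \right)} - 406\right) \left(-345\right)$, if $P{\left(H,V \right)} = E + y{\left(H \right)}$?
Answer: $144555$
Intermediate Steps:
$y{\left(h \right)} = 1$
$P{\left(H,V \right)} = -13$ ($P{\left(H,V \right)} = -14 + 1 = -13$)
$\left(P{\left(21,-21 \right)} - 406\right) \left(-345\right) = \left(-13 - 406\right) \left(-345\right) = \left(-419\right) \left(-345\right) = 144555$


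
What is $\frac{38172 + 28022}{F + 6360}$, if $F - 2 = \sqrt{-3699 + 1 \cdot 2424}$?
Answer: $\frac{421126228}{40476319} - \frac{330970 i \sqrt{51}}{40476319} \approx 10.404 - 0.058395 i$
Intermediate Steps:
$F = 2 + 5 i \sqrt{51}$ ($F = 2 + \sqrt{-3699 + 1 \cdot 2424} = 2 + \sqrt{-3699 + 2424} = 2 + \sqrt{-1275} = 2 + 5 i \sqrt{51} \approx 2.0 + 35.707 i$)
$\frac{38172 + 28022}{F + 6360} = \frac{38172 + 28022}{\left(2 + 5 i \sqrt{51}\right) + 6360} = \frac{66194}{6362 + 5 i \sqrt{51}}$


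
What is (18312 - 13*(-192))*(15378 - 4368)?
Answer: 229096080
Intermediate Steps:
(18312 - 13*(-192))*(15378 - 4368) = (18312 + 2496)*11010 = 20808*11010 = 229096080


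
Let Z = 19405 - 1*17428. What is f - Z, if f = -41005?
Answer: -42982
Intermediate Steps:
Z = 1977 (Z = 19405 - 17428 = 1977)
f - Z = -41005 - 1*1977 = -41005 - 1977 = -42982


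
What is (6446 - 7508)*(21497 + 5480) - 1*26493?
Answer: -28676067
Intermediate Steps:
(6446 - 7508)*(21497 + 5480) - 1*26493 = -1062*26977 - 26493 = -28649574 - 26493 = -28676067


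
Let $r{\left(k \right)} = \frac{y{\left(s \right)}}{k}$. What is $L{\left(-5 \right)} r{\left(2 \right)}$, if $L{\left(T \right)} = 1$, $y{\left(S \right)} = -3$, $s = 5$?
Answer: $- \frac{3}{2} \approx -1.5$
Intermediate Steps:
$r{\left(k \right)} = - \frac{3}{k}$
$L{\left(-5 \right)} r{\left(2 \right)} = 1 \left(- \frac{3}{2}\right) = - \frac{3}{2}$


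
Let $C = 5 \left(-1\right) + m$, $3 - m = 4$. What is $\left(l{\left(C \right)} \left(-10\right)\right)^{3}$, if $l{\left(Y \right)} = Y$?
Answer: $216000$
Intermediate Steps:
$m = -1$ ($m = 3 - 4 = -1$)
$C = -6$ ($C = 5 \left(-1\right) - 1 = -5 - 1 = -6$)
$\left(l{\left(C \right)} \left(-10\right)\right)^{3} = \left(\left(-6\right) \left(-10\right)\right)^{3} = 60^{3} = 216000$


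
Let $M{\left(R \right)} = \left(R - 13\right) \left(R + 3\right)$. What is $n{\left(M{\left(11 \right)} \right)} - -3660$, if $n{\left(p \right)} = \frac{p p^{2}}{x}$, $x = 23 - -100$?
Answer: $\frac{428228}{123} \approx 3481.5$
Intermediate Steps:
$M{\left(R \right)} = \left(-13 + R\right) \left(3 + R\right)$
$x = 123$ ($x = 23 + 100 = 123$)
$n{\left(p \right)} = \frac{p^{3}}{123}$ ($n{\left(p \right)} = \frac{p p^{2}}{123} = p^{3} \cdot \frac{1}{123} = \frac{p^{3}}{123}$)
$n{\left(M{\left(11 \right)} \right)} - -3660 = \frac{\left(-39 + 11^{2} - 110\right)^{3}}{123} - -3660 = \frac{\left(-39 + 121 - 110\right)^{3}}{123} + 3660 = \frac{\left(-28\right)^{3}}{123} + 3660 = \frac{1}{123} \left(-21952\right) + 3660 = - \frac{21952}{123} + 3660 = \frac{428228}{123}$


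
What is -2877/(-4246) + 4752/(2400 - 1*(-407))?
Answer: 28252731/11918522 ≈ 2.3705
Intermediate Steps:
-2877/(-4246) + 4752/(2400 - 1*(-407)) = -2877*(-1/4246) + 4752/(2400 + 407) = 2877/4246 + 4752/2807 = 28252731/11918522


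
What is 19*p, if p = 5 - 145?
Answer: -2660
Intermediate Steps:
p = -140
19*p = 19*(-140) = -2660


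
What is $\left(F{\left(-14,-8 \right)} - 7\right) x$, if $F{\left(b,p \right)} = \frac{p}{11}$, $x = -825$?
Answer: $6375$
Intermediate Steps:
$F{\left(b,p \right)} = \frac{p}{11}$ ($F{\left(b,p \right)} = p \frac{1}{11} = \frac{p}{11}$)
$\left(F{\left(-14,-8 \right)} - 7\right) x = \left(\frac{1}{11} \left(-8\right) - 7\right) \left(-825\right) = \left(- \frac{8}{11} - 7\right) \left(-825\right) = \left(- \frac{85}{11}\right) \left(-825\right) = 6375$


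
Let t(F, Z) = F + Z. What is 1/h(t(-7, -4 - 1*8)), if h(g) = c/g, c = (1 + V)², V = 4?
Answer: -19/25 ≈ -0.76000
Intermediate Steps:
c = 25 (c = (1 + 4)² = 5² = 25)
h(g) = 25/g
1/h(t(-7, -4 - 1*8)) = 1/(25/(-7 + (-4 - 1*8))) = 1/(25/(-7 + (-4 - 8))) = 1/(25/(-7 - 12)) = 1/(25/(-19)) = 1/(25*(-1/19)) = 1/(-25/19) = -19/25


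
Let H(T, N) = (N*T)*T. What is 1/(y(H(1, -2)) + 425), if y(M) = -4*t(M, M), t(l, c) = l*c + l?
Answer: 1/417 ≈ 0.0023981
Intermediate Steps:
t(l, c) = l + c*l (t(l, c) = c*l + l = l + c*l)
H(T, N) = N*T²
y(M) = -4*M*(1 + M)
1/(y(H(1, -2)) + 425) = 1/(-4*(-2*1²)*(1 - 2*1²) + 425) = 1/(-4*(-2*1)*(1 - 2*1) + 425) = 1/(-4*(-2)*(1 - 2) + 425) = 1/(-4*(-2)*(-1) + 425) = 1/(-8 + 425) = 1/417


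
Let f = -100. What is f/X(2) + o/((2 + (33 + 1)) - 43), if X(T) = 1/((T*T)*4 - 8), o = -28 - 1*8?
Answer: -5564/7 ≈ -794.86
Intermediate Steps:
o = -36 (o = -28 - 8 = -36)
X(T) = 1/(-8 + 4*T²) (X(T) = 1/(T²*4 - 8) = 1/(4*T² - 8) = 1/(-8 + 4*T²))
f/X(2) + o/((2 + (33 + 1)) - 43) = -100/(1/(4*(-2 + 2²))) - 36/((2 + (33 + 1)) - 43) = -100/(1/(4*(-2 + 4))) - 36/((2 + 34) - 43) = -100/((¼)/2) - 36/(36 - 43) = -100/((¼)*(½)) - 36/(-7) = -100/⅛ - 36*(-⅐) = -100*8 + 36/7 = -800 + 36/7 = -5564/7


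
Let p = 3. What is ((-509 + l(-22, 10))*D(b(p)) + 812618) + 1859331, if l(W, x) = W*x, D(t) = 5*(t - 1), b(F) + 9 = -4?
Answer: 2722979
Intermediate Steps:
b(F) = -13 (b(F) = -9 - 4 = -13)
D(t) = -5 + 5*t (D(t) = 5*(-1 + t) = -5 + 5*t)
((-509 + l(-22, 10))*D(b(p)) + 812618) + 1859331 = ((-509 - 22*10)*(-5 + 5*(-13)) + 812618) + 1859331 = ((-509 - 220)*(-5 - 65) + 812618) + 1859331 = (-729*(-70) + 812618) + 1859331 = (51030 + 812618) + 1859331 = 863648 + 1859331 = 2722979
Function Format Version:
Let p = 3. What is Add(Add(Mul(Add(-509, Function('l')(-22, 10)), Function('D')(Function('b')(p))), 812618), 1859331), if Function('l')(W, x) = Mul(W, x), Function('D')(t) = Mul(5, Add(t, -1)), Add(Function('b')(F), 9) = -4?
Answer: 2722979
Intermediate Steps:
Function('b')(F) = -13 (Function('b')(F) = Add(-9, -4) = -13)
Function('D')(t) = Add(-5, Mul(5, t)) (Function('D')(t) = Mul(5, Add(-1, t)) = Add(-5, Mul(5, t)))
Add(Add(Mul(Add(-509, Function('l')(-22, 10)), Function('D')(Function('b')(p))), 812618), 1859331) = Add(Add(Mul(Add(-509, Mul(-22, 10)), Add(-5, Mul(5, -13))), 812618), 1859331) = Add(Add(Mul(Add(-509, -220), Add(-5, -65)), 812618), 1859331) = Add(Add(Mul(-729, -70), 812618), 1859331) = Add(Add(51030, 812618), 1859331) = Add(863648, 1859331) = 2722979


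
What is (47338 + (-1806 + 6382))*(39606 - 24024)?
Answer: 808923948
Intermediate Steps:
(47338 + (-1806 + 6382))*(39606 - 24024) = (47338 + 4576)*15582 = 51914*15582 = 808923948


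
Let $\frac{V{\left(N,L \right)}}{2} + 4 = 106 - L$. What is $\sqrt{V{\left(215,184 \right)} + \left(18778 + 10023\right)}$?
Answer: $\sqrt{28637} \approx 169.22$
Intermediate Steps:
$V{\left(N,L \right)} = 204 - 2 L$ ($V{\left(N,L \right)} = -8 + 2 \left(106 - L\right) = -8 - \left(-212 + 2 L\right) = 204 - 2 L$)
$\sqrt{V{\left(215,184 \right)} + \left(18778 + 10023\right)} = \sqrt{\left(204 - 368\right) + \left(18778 + 10023\right)} = \sqrt{\left(204 - 368\right) + 28801} = \sqrt{-164 + 28801} = \sqrt{28637}$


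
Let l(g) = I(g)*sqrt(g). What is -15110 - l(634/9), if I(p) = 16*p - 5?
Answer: -15110 - 10099*sqrt(634)/27 ≈ -24528.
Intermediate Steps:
I(p) = -5 + 16*p
l(g) = sqrt(g)*(-5 + 16*g) (l(g) = (-5 + 16*g)*sqrt(g) = sqrt(g)*(-5 + 16*g))
-15110 - l(634/9) = -15110 - sqrt(634/9)*(-5 + 16*(634/9)) = -15110 - sqrt(634)/3*(-5 + 10144/9) = -15110 - sqrt(634)/3*10099/9 = -15110 - 10099*sqrt(634)/27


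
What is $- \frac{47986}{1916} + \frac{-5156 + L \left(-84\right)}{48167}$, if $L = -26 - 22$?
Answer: $- \frac{1156747623}{46143986} \approx -25.068$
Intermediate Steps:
$L = -48$ ($L = -26 - 22 = -48$)
$- \frac{47986}{1916} + \frac{-5156 + L \left(-84\right)}{48167} = - \frac{47986}{1916} + \frac{-5156 - -4032}{48167} = \left(-47986\right) \frac{1}{1916} + \left(-5156 + 4032\right) \frac{1}{48167} = - \frac{23993}{958} - \frac{1124}{48167} = - \frac{1156747623}{46143986}$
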